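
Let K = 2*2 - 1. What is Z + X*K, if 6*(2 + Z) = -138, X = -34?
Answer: -127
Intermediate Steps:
Z = -25 (Z = -2 + (⅙)*(-138) = -2 - 23 = -25)
K = 3 (K = 4 - 1 = 3)
Z + X*K = -25 - 34*3 = -25 - 102 = -127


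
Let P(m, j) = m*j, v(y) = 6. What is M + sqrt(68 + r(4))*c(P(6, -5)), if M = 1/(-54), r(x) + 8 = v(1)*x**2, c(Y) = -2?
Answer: -1/54 - 4*sqrt(39) ≈ -24.999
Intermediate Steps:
P(m, j) = j*m
r(x) = -8 + 6*x**2
M = -1/54 ≈ -0.018519
M + sqrt(68 + r(4))*c(P(6, -5)) = -1/54 + sqrt(68 + (-8 + 6*4**2))*(-2) = -1/54 + sqrt(68 + (-8 + 6*16))*(-2) = -1/54 + sqrt(68 + (-8 + 96))*(-2) = -1/54 + sqrt(68 + 88)*(-2) = -1/54 + sqrt(156)*(-2) = -1/54 + (2*sqrt(39))*(-2) = -1/54 - 4*sqrt(39)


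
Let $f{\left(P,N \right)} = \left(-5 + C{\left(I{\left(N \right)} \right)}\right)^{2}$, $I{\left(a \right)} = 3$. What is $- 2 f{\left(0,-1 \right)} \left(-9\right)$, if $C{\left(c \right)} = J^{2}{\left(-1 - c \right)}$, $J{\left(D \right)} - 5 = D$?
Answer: $288$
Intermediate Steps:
$J{\left(D \right)} = 5 + D$
$C{\left(c \right)} = \left(4 - c\right)^{2}$ ($C{\left(c \right)} = \left(5 - \left(1 + c\right)\right)^{2} = \left(4 - c\right)^{2}$)
$f{\left(P,N \right)} = 16$ ($f{\left(P,N \right)} = \left(-5 + \left(-4 + 3\right)^{2}\right)^{2} = \left(-5 + \left(-1\right)^{2}\right)^{2} = \left(-5 + 1\right)^{2} = \left(-4\right)^{2} = 16$)
$- 2 f{\left(0,-1 \right)} \left(-9\right) = \left(-2\right) 16 \left(-9\right) = \left(-32\right) \left(-9\right) = 288$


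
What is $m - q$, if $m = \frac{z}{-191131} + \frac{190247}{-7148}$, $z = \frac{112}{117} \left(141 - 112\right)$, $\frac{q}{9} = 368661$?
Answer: $- \frac{530364842895186277}{159845913396} \approx -3.318 \cdot 10^{6}$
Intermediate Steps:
$q = 3317949$ ($q = 9 \cdot 368661 = 3317949$)
$z = \frac{3248}{117}$ ($z = 112 \cdot \frac{1}{117} \cdot 29 = \frac{112}{117} \cdot 29 = \frac{3248}{117} \approx 27.761$)
$m = - \frac{4254388841473}{159845913396}$ ($m = \frac{3248}{117 \left(-191131\right)} + \frac{190247}{-7148} = \frac{3248}{117} \left(- \frac{1}{191131}\right) + 190247 \left(- \frac{1}{7148}\right) = - \frac{3248}{22362327} - \frac{190247}{7148} = - \frac{4254388841473}{159845913396} \approx -26.616$)
$m - q = - \frac{4254388841473}{159845913396} - 3317949 = - \frac{530364842895186277}{159845913396}$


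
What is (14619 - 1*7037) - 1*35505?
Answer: -27923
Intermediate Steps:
(14619 - 1*7037) - 1*35505 = (14619 - 7037) - 35505 = 7582 - 35505 = -27923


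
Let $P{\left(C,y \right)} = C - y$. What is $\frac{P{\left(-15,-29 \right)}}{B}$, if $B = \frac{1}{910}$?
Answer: $12740$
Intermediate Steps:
$B = \frac{1}{910} \approx 0.0010989$
$\frac{P{\left(-15,-29 \right)}}{B} = \left(-15 - -29\right) \frac{1}{\frac{1}{910}} = \left(-15 + 29\right) 910 = 14 \cdot 910 = 12740$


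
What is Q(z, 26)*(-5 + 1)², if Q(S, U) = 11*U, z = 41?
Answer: 4576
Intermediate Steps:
Q(z, 26)*(-5 + 1)² = (11*26)*(-5 + 1)² = 286*(-4)² = 286*16 = 4576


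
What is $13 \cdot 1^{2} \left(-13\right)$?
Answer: $-169$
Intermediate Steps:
$13 \cdot 1^{2} \left(-13\right) = 13 \cdot 1 \left(-13\right) = 13 \left(-13\right) = -169$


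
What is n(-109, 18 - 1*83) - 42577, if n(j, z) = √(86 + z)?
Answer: -42577 + √21 ≈ -42572.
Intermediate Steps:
n(-109, 18 - 1*83) - 42577 = √(86 + (18 - 1*83)) - 42577 = √(86 + (18 - 83)) - 42577 = √(86 - 65) - 42577 = √21 - 42577 = -42577 + √21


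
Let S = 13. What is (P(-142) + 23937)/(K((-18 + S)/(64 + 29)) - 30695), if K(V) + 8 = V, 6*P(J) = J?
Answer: -555985/713846 ≈ -0.77886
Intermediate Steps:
P(J) = J/6
K(V) = -8 + V
(P(-142) + 23937)/(K((-18 + S)/(64 + 29)) - 30695) = ((⅙)*(-142) + 23937)/((-8 + (-18 + 13)/(64 + 29)) - 30695) = (-71/3 + 23937)/((-8 - 5/93) - 30695) = 71740/(3*((-8 - 5*1/93) - 30695)) = 71740/(3*((-8 - 5/93) - 30695)) = 71740/(3*(-749/93 - 30695)) = 71740/(3*(-2855384/93)) = (71740/3)*(-93/2855384) = -555985/713846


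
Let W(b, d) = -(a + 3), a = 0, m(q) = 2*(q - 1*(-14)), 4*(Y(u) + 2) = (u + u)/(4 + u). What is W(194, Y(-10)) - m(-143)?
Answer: 255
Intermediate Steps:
Y(u) = -2 + u/(2*(4 + u)) (Y(u) = -2 + ((u + u)/(4 + u))/4 = -2 + ((2*u)/(4 + u))/4 = -2 + (2*u/(4 + u))/4 = -2 + u/(2*(4 + u)))
m(q) = 28 + 2*q (m(q) = 2*(q + 14) = 2*(14 + q) = 28 + 2*q)
W(b, d) = -3 (W(b, d) = -(0 + 3) = -1*3 = -3)
W(194, Y(-10)) - m(-143) = -3 - (28 + 2*(-143)) = -3 - (28 - 286) = -3 - 1*(-258) = -3 + 258 = 255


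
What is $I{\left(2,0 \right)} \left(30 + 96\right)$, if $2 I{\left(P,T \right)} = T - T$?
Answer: $0$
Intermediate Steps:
$I{\left(P,T \right)} = 0$ ($I{\left(P,T \right)} = \frac{T - T}{2} = \frac{1}{2} \cdot 0 = 0$)
$I{\left(2,0 \right)} \left(30 + 96\right) = 0 \left(30 + 96\right) = 0 \cdot 126 = 0$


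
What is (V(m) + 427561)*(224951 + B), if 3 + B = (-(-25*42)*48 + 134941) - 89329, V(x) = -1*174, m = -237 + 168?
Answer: 137174131520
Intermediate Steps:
m = -69
V(x) = -174
B = 96009 (B = -3 + ((-(-25*42)*48 + 134941) - 89329) = -3 + ((-(-1050)*48 + 134941) - 89329) = -3 + ((-1*(-50400) + 134941) - 89329) = -3 + ((50400 + 134941) - 89329) = -3 + (185341 - 89329) = -3 + 96012 = 96009)
(V(m) + 427561)*(224951 + B) = (-174 + 427561)*(224951 + 96009) = 427387*320960 = 137174131520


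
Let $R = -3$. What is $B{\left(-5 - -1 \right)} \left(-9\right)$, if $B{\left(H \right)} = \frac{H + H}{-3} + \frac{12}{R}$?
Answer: $12$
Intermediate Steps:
$B{\left(H \right)} = -4 - \frac{2 H}{3}$ ($B{\left(H \right)} = \frac{H + H}{-3} + \frac{12}{-3} = 2 H \left(- \frac{1}{3}\right) + 12 \left(- \frac{1}{3}\right) = - \frac{2 H}{3} - 4 = -4 - \frac{2 H}{3}$)
$B{\left(-5 - -1 \right)} \left(-9\right) = \left(-4 - \frac{2 \left(-5 - -1\right)}{3}\right) \left(-9\right) = \left(-4 - \frac{2 \left(-5 + 1\right)}{3}\right) \left(-9\right) = \left(-4 - - \frac{8}{3}\right) \left(-9\right) = \left(-4 + \frac{8}{3}\right) \left(-9\right) = \left(- \frac{4}{3}\right) \left(-9\right) = 12$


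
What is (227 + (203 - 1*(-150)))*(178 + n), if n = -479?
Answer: -174580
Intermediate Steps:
(227 + (203 - 1*(-150)))*(178 + n) = (227 + (203 - 1*(-150)))*(178 - 479) = (227 + (203 + 150))*(-301) = (227 + 353)*(-301) = 580*(-301) = -174580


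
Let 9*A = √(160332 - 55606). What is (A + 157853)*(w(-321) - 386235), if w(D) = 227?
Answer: -60932520824 - 386008*√104726/9 ≈ -6.0946e+10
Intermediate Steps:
A = √104726/9 (A = √(160332 - 55606)/9 = √104726/9 ≈ 35.957)
(A + 157853)*(w(-321) - 386235) = (√104726/9 + 157853)*(227 - 386235) = (157853 + √104726/9)*(-386008) = -60932520824 - 386008*√104726/9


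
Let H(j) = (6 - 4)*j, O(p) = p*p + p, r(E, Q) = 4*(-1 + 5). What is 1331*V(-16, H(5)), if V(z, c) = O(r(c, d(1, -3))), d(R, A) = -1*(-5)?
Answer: 362032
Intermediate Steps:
d(R, A) = 5
r(E, Q) = 16 (r(E, Q) = 4*4 = 16)
O(p) = p + p² (O(p) = p² + p = p + p²)
H(j) = 2*j
V(z, c) = 272 (V(z, c) = 16*(1 + 16) = 16*17 = 272)
1331*V(-16, H(5)) = 1331*272 = 362032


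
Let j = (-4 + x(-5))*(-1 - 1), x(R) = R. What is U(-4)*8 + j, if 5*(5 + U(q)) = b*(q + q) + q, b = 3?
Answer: -334/5 ≈ -66.800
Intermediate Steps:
j = 18 (j = (-4 - 5)*(-1 - 1) = -9*(-2) = 18)
U(q) = -5 + 7*q/5 (U(q) = -5 + (3*(q + q) + q)/5 = -5 + (3*(2*q) + q)/5 = -5 + (6*q + q)/5 = -5 + (7*q)/5 = -5 + 7*q/5)
U(-4)*8 + j = (-5 + (7/5)*(-4))*8 + 18 = (-5 - 28/5)*8 + 18 = -53/5*8 + 18 = -424/5 + 18 = -334/5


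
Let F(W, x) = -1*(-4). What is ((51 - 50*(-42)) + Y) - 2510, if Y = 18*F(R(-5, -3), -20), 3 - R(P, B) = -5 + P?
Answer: -287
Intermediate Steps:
R(P, B) = 8 - P (R(P, B) = 3 - (-5 + P) = 3 + (5 - P) = 8 - P)
F(W, x) = 4
Y = 72 (Y = 18*4 = 72)
((51 - 50*(-42)) + Y) - 2510 = ((51 - 50*(-42)) + 72) - 2510 = ((51 + 2100) + 72) - 2510 = (2151 + 72) - 2510 = 2223 - 2510 = -287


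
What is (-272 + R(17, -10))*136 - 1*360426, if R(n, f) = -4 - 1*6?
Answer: -398778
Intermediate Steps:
R(n, f) = -10 (R(n, f) = -4 - 6 = -10)
(-272 + R(17, -10))*136 - 1*360426 = (-272 - 10)*136 - 1*360426 = -282*136 - 360426 = -38352 - 360426 = -398778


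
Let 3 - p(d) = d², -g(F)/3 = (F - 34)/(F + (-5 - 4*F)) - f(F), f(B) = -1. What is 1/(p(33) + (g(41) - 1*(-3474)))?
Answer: 128/305301 ≈ 0.00041926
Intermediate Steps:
g(F) = -3 - 3*(-34 + F)/(-5 - 3*F) (g(F) = -3*((F - 34)/(F + (-5 - 4*F)) - 1*(-1)) = -3*((-34 + F)/(-5 - 3*F) + 1) = -3*(1 + (-34 + F)/(-5 - 3*F)) = -3 - 3*(-34 + F)/(-5 - 3*F))
p(d) = 3 - d²
1/(p(33) + (g(41) - 1*(-3474))) = 1/((3 - 1*33²) + (3*(-39 - 2*41)/(5 + 3*41) - 1*(-3474))) = 1/((3 - 1*1089) + (3*(-39 - 82)/(5 + 123) + 3474)) = 1/((3 - 1089) + (3*(-121)/128 + 3474)) = 1/(-1086 + (3*(1/128)*(-121) + 3474)) = 1/(-1086 + (-363/128 + 3474)) = 1/(-1086 + 444309/128) = 1/(305301/128) = 128/305301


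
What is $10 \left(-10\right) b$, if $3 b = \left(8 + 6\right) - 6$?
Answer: $- \frac{800}{3} \approx -266.67$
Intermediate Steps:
$b = \frac{8}{3}$ ($b = \frac{\left(8 + 6\right) - 6}{3} = \frac{14 - 6}{3} = \frac{1}{3} \cdot 8 = \frac{8}{3} \approx 2.6667$)
$10 \left(-10\right) b = 10 \left(-10\right) \frac{8}{3} = \left(-100\right) \frac{8}{3} = - \frac{800}{3}$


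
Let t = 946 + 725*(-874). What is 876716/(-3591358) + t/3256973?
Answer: -2563853456350/5848478019667 ≈ -0.43838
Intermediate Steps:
t = -632704 (t = 946 - 633650 = -632704)
876716/(-3591358) + t/3256973 = 876716/(-3591358) - 632704/3256973 = 876716*(-1/3591358) - 632704*1/3256973 = -438358/1795679 - 632704/3256973 = -2563853456350/5848478019667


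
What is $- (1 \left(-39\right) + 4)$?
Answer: $35$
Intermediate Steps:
$- (1 \left(-39\right) + 4) = - (-39 + 4) = \left(-1\right) \left(-35\right) = 35$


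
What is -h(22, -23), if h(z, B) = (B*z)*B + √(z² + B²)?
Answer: -11638 - √1013 ≈ -11670.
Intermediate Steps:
h(z, B) = √(B² + z²) + z*B² (h(z, B) = z*B² + √(B² + z²) = √(B² + z²) + z*B²)
-h(22, -23) = -(√((-23)² + 22²) + 22*(-23)²) = -(√(529 + 484) + 22*529) = -(√1013 + 11638) = -(11638 + √1013) = -11638 - √1013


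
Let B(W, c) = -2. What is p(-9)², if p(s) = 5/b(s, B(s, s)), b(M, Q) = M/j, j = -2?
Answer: 100/81 ≈ 1.2346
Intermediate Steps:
b(M, Q) = -M/2 (b(M, Q) = M/(-2) = M*(-½) = -M/2)
p(s) = -10/s (p(s) = 5/((-s/2)) = 5*(-2/s) = -10/s)
p(-9)² = (-10/(-9))² = (-10*(-⅑))² = (10/9)² = 100/81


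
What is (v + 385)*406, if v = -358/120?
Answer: 4652963/30 ≈ 1.5510e+5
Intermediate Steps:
v = -179/60 (v = -358*1/120 = -179/60 ≈ -2.9833)
(v + 385)*406 = (-179/60 + 385)*406 = (22921/60)*406 = 4652963/30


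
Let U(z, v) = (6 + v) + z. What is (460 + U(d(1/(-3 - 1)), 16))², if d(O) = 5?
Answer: 237169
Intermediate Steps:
U(z, v) = 6 + v + z
(460 + U(d(1/(-3 - 1)), 16))² = (460 + (6 + 16 + 5))² = (460 + 27)² = 487² = 237169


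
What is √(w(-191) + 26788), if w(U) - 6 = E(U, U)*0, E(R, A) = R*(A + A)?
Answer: √26794 ≈ 163.69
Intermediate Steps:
E(R, A) = 2*A*R (E(R, A) = R*(2*A) = 2*A*R)
w(U) = 6 (w(U) = 6 + (2*U*U)*0 = 6 + (2*U²)*0 = 6 + 0 = 6)
√(w(-191) + 26788) = √(6 + 26788) = √26794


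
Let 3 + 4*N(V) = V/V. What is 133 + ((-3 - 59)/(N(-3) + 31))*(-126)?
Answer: 23737/61 ≈ 389.13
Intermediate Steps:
N(V) = -½ (N(V) = -¾ + (V/V)/4 = -¾ + (¼)*1 = -¾ + ¼ = -½)
133 + ((-3 - 59)/(N(-3) + 31))*(-126) = 133 + ((-3 - 59)/(-½ + 31))*(-126) = 133 - 62/61/2*(-126) = 133 - 62*2/61*(-126) = 133 - 124/61*(-126) = 133 + 15624/61 = 23737/61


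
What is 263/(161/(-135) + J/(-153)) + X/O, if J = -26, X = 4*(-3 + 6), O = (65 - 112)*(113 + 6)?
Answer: -3375879069/13126771 ≈ -257.18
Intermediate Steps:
O = -5593 (O = -47*119 = -5593)
X = 12 (X = 4*3 = 12)
263/(161/(-135) + J/(-153)) + X/O = 263/(161/(-135) - 26/(-153)) + 12/(-5593) = 263/(161*(-1/135) - 26*(-1/153)) + 12*(-1/5593) = 263/(-161/135 + 26/153) - 12/5593 = 263/(-2347/2295) - 12/5593 = 263*(-2295/2347) - 12/5593 = -603585/2347 - 12/5593 = -3375879069/13126771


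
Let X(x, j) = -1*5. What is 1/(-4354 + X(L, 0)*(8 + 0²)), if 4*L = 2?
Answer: -1/4394 ≈ -0.00022758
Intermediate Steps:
L = ½ (L = (¼)*2 = ½ ≈ 0.50000)
X(x, j) = -5
1/(-4354 + X(L, 0)*(8 + 0²)) = 1/(-4354 - 5*(8 + 0²)) = 1/(-4354 - 5*(8 + 0)) = 1/(-4354 - 5*8) = 1/(-4354 - 40) = 1/(-4394) = -1/4394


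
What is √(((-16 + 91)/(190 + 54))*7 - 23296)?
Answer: I*√346705639/122 ≈ 152.62*I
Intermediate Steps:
√(((-16 + 91)/(190 + 54))*7 - 23296) = √((75/244)*7 - 23296) = √(525/244 - 23296) = √(-5683699/244) = I*√346705639/122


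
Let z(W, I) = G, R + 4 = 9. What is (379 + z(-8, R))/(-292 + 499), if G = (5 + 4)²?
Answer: 20/9 ≈ 2.2222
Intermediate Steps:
R = 5 (R = -4 + 9 = 5)
G = 81 (G = 9² = 81)
z(W, I) = 81
(379 + z(-8, R))/(-292 + 499) = (379 + 81)/(-292 + 499) = 460/207 = 460*(1/207) = 20/9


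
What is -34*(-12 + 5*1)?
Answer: 238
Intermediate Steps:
-34*(-12 + 5*1) = -34*(-12 + 5) = -34*(-7) = 238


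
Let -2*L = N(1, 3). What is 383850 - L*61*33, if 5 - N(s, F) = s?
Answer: 387876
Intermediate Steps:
N(s, F) = 5 - s
L = -2 (L = -(5 - 1*1)/2 = -(5 - 1)/2 = -1/2*4 = -2)
383850 - L*61*33 = 383850 - (-2*61)*33 = 383850 - (-122)*33 = 383850 - 1*(-4026) = 383850 + 4026 = 387876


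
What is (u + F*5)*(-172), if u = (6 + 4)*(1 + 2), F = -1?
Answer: -4300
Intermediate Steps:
u = 30 (u = 10*3 = 30)
(u + F*5)*(-172) = (30 - 1*5)*(-172) = (30 - 5)*(-172) = 25*(-172) = -4300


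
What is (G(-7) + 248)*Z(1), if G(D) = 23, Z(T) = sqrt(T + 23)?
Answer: 542*sqrt(6) ≈ 1327.6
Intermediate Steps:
Z(T) = sqrt(23 + T)
(G(-7) + 248)*Z(1) = (23 + 248)*sqrt(23 + 1) = 271*sqrt(24) = 271*(2*sqrt(6)) = 542*sqrt(6)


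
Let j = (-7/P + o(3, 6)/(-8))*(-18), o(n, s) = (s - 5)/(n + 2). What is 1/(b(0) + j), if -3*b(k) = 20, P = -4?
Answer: -60/2263 ≈ -0.026513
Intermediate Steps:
b(k) = -20/3 (b(k) = -⅓*20 = -20/3)
o(n, s) = (-5 + s)/(2 + n)
j = -621/20 (j = (-7/(-4) + ((-5 + 6)/(2 + 3))/(-8))*(-18) = (-7*(-¼) + (1/5)*(-⅛))*(-18) = (7/4 + ((⅕)*1)*(-⅛))*(-18) = (7/4 + (⅕)*(-⅛))*(-18) = (7/4 - 1/40)*(-18) = (69/40)*(-18) = -621/20 ≈ -31.050)
1/(b(0) + j) = 1/(-20/3 - 621/20) = 1/(-2263/60) = -60/2263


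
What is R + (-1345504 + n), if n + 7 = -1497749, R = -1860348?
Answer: -4703608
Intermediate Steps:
n = -1497756 (n = -7 - 1497749 = -1497756)
R + (-1345504 + n) = -1860348 + (-1345504 - 1497756) = -1860348 - 2843260 = -4703608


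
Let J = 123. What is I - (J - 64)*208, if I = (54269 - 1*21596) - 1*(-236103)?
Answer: 256504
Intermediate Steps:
I = 268776 (I = (54269 - 21596) + 236103 = 32673 + 236103 = 268776)
I - (J - 64)*208 = 268776 - (123 - 64)*208 = 268776 - 59*208 = 268776 - 1*12272 = 268776 - 12272 = 256504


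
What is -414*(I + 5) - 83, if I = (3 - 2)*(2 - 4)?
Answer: -1325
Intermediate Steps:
I = -2 (I = 1*(-2) = -2)
-414*(I + 5) - 83 = -414*(-2 + 5) - 83 = -414*3 - 83 = -69*18 - 83 = -1242 - 83 = -1325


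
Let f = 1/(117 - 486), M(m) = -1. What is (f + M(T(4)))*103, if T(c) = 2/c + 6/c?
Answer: -38110/369 ≈ -103.28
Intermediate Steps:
T(c) = 8/c
f = -1/369 (f = 1/(-369) = -1/369 ≈ -0.0027100)
(f + M(T(4)))*103 = (-1/369 - 1)*103 = -370/369*103 = -38110/369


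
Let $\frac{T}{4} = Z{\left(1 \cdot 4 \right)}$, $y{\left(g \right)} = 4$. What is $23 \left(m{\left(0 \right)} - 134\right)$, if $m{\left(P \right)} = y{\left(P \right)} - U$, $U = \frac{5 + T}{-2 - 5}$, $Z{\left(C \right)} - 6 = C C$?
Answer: $- \frac{18791}{7} \approx -2684.4$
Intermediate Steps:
$Z{\left(C \right)} = 6 + C^{2}$ ($Z{\left(C \right)} = 6 + C C = 6 + C^{2}$)
$T = 88$ ($T = 4 \left(6 + \left(1 \cdot 4\right)^{2}\right) = 4 \left(6 + 4^{2}\right) = 4 \left(6 + 16\right) = 4 \cdot 22 = 88$)
$U = - \frac{93}{7}$ ($U = \frac{5 + 88}{-2 - 5} = \frac{93}{-7} = 93 \left(- \frac{1}{7}\right) = - \frac{93}{7} \approx -13.286$)
$m{\left(P \right)} = \frac{121}{7}$ ($m{\left(P \right)} = 4 - - \frac{93}{7} = 4 + \frac{93}{7} = \frac{121}{7}$)
$23 \left(m{\left(0 \right)} - 134\right) = 23 \left(\frac{121}{7} - 134\right) = 23 \left(- \frac{817}{7}\right) = - \frac{18791}{7}$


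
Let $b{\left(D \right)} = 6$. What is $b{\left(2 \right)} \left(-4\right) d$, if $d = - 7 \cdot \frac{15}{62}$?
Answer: $\frac{1260}{31} \approx 40.645$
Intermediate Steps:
$d = - \frac{105}{62}$ ($d = - 7 \cdot 15 \cdot \frac{1}{62} = \left(-7\right) \frac{15}{62} = - \frac{105}{62} \approx -1.6935$)
$b{\left(2 \right)} \left(-4\right) d = 6 \left(-4\right) \left(- \frac{105}{62}\right) = \left(-24\right) \left(- \frac{105}{62}\right) = \frac{1260}{31}$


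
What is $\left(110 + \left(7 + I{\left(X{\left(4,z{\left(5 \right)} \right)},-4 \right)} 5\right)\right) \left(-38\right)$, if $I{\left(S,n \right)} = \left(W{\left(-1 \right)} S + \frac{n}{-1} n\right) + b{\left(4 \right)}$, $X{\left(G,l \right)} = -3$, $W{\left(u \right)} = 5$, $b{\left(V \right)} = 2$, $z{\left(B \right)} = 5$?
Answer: $1064$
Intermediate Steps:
$I{\left(S,n \right)} = 2 - n^{2} + 5 S$ ($I{\left(S,n \right)} = \left(5 S + \frac{n}{-1} n\right) + 2 = \left(5 S + n \left(-1\right) n\right) + 2 = \left(5 S + - n n\right) + 2 = \left(5 S - n^{2}\right) + 2 = \left(- n^{2} + 5 S\right) + 2 = 2 - n^{2} + 5 S$)
$\left(110 + \left(7 + I{\left(X{\left(4,z{\left(5 \right)} \right)},-4 \right)} 5\right)\right) \left(-38\right) = \left(110 + \left(7 + \left(2 - \left(-4\right)^{2} + 5 \left(-3\right)\right) 5\right)\right) \left(-38\right) = \left(110 + \left(7 + \left(2 - 16 - 15\right) 5\right)\right) \left(-38\right) = \left(110 + \left(7 - 145\right)\right) \left(-38\right) = \left(110 - 138\right) \left(-38\right) = \left(-28\right) \left(-38\right) = 1064$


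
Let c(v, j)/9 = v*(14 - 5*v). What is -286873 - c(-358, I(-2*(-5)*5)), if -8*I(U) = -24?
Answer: 5525615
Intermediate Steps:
I(U) = 3 (I(U) = -⅛*(-24) = 3)
c(v, j) = 9*v*(14 - 5*v) (c(v, j) = 9*(v*(14 - 5*v)) = 9*v*(14 - 5*v))
-286873 - c(-358, I(-2*(-5)*5)) = -286873 - 9*(-358)*(14 - 5*(-358)) = -286873 - 9*(-358)*(14 + 1790) = -286873 - 9*(-358)*1804 = -286873 - 1*(-5812488) = -286873 + 5812488 = 5525615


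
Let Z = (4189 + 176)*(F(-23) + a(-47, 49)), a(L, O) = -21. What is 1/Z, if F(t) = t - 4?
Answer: -1/209520 ≈ -4.7728e-6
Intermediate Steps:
F(t) = -4 + t
Z = -209520 (Z = (4189 + 176)*((-4 - 23) - 21) = 4365*(-27 - 21) = 4365*(-48) = -209520)
1/Z = 1/(-209520) = -1/209520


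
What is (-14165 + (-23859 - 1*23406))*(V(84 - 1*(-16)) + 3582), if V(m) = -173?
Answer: -209414870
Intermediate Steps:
(-14165 + (-23859 - 1*23406))*(V(84 - 1*(-16)) + 3582) = (-14165 + (-23859 - 1*23406))*(-173 + 3582) = (-14165 + (-23859 - 23406))*3409 = (-14165 - 47265)*3409 = -61430*3409 = -209414870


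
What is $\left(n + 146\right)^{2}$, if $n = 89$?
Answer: $55225$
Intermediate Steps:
$\left(n + 146\right)^{2} = \left(89 + 146\right)^{2} = 235^{2} = 55225$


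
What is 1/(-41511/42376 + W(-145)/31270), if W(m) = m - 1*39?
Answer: -662548760/652923077 ≈ -1.0147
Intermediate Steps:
W(m) = -39 + m (W(m) = m - 39 = -39 + m)
1/(-41511/42376 + W(-145)/31270) = 1/(-41511/42376 + (-39 - 145)/31270) = 1/(-41511*1/42376 - 184*1/31270) = 1/(-41511/42376 - 92/15635) = 1/(-652923077/662548760) = -662548760/652923077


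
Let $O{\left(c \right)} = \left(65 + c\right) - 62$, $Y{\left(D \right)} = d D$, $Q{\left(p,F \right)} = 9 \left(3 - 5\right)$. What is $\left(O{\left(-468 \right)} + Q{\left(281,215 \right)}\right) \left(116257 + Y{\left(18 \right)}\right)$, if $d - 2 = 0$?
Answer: $-56169519$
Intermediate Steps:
$d = 2$ ($d = 2 + 0 = 2$)
$Q{\left(p,F \right)} = -18$ ($Q{\left(p,F \right)} = 9 \left(-2\right) = -18$)
$Y{\left(D \right)} = 2 D$
$O{\left(c \right)} = 3 + c$
$\left(O{\left(-468 \right)} + Q{\left(281,215 \right)}\right) \left(116257 + Y{\left(18 \right)}\right) = \left(\left(3 - 468\right) - 18\right) \left(116257 + 2 \cdot 18\right) = \left(-465 - 18\right) \left(116257 + 36\right) = \left(-483\right) 116293 = -56169519$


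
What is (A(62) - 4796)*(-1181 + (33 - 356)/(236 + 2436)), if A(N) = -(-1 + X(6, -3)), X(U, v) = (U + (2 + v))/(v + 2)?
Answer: 7558512225/1336 ≈ 5.6576e+6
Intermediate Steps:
X(U, v) = (2 + U + v)/(2 + v)
A(N) = 6 (A(N) = -(-1 + (2 + 6 - 3)/(2 - 3)) = -(-1 + 5/(-1)) = -(-1 - 1*5) = -(-1 - 5) = -1*(-6) = 6)
(A(62) - 4796)*(-1181 + (33 - 356)/(236 + 2436)) = (6 - 4796)*(-1181 + (33 - 356)/(236 + 2436)) = -4790*(-1181 - 323/2672) = -4790*(-3155955/2672) = 7558512225/1336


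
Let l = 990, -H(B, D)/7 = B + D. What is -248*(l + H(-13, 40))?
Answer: -198648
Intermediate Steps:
H(B, D) = -7*B - 7*D (H(B, D) = -7*(B + D) = -7*B - 7*D)
-248*(l + H(-13, 40)) = -248*(990 + (-7*(-13) - 7*40)) = -248*(990 + (91 - 280)) = -248*(990 - 189) = -248*801 = -198648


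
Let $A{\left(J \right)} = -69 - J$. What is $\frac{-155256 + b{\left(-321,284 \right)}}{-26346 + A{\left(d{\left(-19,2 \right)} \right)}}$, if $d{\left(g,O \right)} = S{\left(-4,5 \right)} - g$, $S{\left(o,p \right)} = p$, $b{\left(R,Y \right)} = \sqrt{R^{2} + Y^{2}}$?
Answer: $\frac{51752}{8813} - \frac{\sqrt{183697}}{26439} \approx 5.856$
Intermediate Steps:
$d{\left(g,O \right)} = 5 - g$
$\frac{-155256 + b{\left(-321,284 \right)}}{-26346 + A{\left(d{\left(-19,2 \right)} \right)}} = \frac{-155256 + \sqrt{\left(-321\right)^{2} + 284^{2}}}{-26346 - \left(74 + 19\right)} = \frac{-155256 + \sqrt{103041 + 80656}}{-26346 - 93} = \frac{-155256 + \sqrt{183697}}{-26346 - 93} = \frac{-155256 + \sqrt{183697}}{-26439} = \left(-155256 + \sqrt{183697}\right) \left(- \frac{1}{26439}\right) = \frac{51752}{8813} - \frac{\sqrt{183697}}{26439}$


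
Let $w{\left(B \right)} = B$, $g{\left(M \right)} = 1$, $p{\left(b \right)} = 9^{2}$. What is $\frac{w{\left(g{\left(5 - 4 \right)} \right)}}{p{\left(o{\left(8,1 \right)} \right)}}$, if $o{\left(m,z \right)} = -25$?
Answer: $\frac{1}{81} \approx 0.012346$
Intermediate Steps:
$p{\left(b \right)} = 81$
$\frac{w{\left(g{\left(5 - 4 \right)} \right)}}{p{\left(o{\left(8,1 \right)} \right)}} = 1 \cdot \frac{1}{81} = \frac{1}{81}$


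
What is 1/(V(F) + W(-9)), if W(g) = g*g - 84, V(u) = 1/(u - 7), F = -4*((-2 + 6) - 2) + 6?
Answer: -9/28 ≈ -0.32143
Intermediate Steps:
F = -2 (F = -4*(4 - 2) + 6 = -4*2 + 6 = -8 + 6 = -2)
V(u) = 1/(-7 + u)
W(g) = -84 + g² (W(g) = g² - 84 = -84 + g²)
1/(V(F) + W(-9)) = 1/(1/(-7 - 2) + (-84 + (-9)²)) = 1/(1/(-9) + (-84 + 81)) = 1/(-⅑ - 3) = 1/(-28/9) = -9/28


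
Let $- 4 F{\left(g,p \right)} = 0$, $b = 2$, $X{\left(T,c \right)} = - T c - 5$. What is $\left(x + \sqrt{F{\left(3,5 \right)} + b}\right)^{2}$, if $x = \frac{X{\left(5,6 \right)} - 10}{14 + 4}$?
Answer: $\frac{33}{4} - 5 \sqrt{2} \approx 1.1789$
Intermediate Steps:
$X{\left(T,c \right)} = -5 - T c$ ($X{\left(T,c \right)} = - T c - 5 = -5 - T c$)
$F{\left(g,p \right)} = 0$ ($F{\left(g,p \right)} = \left(- \frac{1}{4}\right) 0 = 0$)
$x = - \frac{5}{2}$ ($x = \frac{\left(-5 - 5 \cdot 6\right) - 10}{14 + 4} = \frac{\left(-5 - 30\right) - 10}{18} = \left(-35 - 10\right) \frac{1}{18} = \left(-45\right) \frac{1}{18} = - \frac{5}{2} \approx -2.5$)
$\left(x + \sqrt{F{\left(3,5 \right)} + b}\right)^{2} = \left(- \frac{5}{2} + \sqrt{0 + 2}\right)^{2} = \left(- \frac{5}{2} + \sqrt{2}\right)^{2}$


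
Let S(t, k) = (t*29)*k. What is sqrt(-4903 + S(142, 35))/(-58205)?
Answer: -sqrt(139227)/58205 ≈ -0.0064106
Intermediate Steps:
S(t, k) = 29*k*t (S(t, k) = (29*t)*k = 29*k*t)
sqrt(-4903 + S(142, 35))/(-58205) = sqrt(-4903 + 29*35*142)/(-58205) = sqrt(-4903 + 144130)*(-1/58205) = sqrt(139227)*(-1/58205) = -sqrt(139227)/58205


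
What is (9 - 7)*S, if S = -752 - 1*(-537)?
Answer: -430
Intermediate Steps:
S = -215 (S = -752 + 537 = -215)
(9 - 7)*S = (9 - 7)*(-215) = 2*(-215) = -430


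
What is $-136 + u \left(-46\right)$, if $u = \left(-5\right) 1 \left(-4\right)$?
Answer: $-1056$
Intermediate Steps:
$u = 20$ ($u = \left(-5\right) \left(-4\right) = 20$)
$-136 + u \left(-46\right) = -136 + 20 \left(-46\right) = -136 - 920 = -1056$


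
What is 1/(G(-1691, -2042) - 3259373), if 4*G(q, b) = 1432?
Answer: -1/3259015 ≈ -3.0684e-7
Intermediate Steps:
G(q, b) = 358 (G(q, b) = (1/4)*1432 = 358)
1/(G(-1691, -2042) - 3259373) = 1/(358 - 3259373) = 1/(-3259015) = -1/3259015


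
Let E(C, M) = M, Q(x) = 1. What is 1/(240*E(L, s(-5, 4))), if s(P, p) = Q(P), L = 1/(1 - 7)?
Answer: 1/240 ≈ 0.0041667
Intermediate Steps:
L = -1/6 (L = 1/(-6) = -1/6 ≈ -0.16667)
s(P, p) = 1
1/(240*E(L, s(-5, 4))) = 1/(240*1) = 1/240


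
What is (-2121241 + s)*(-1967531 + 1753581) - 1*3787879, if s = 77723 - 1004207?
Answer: 652056975871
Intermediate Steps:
s = -926484
(-2121241 + s)*(-1967531 + 1753581) - 1*3787879 = (-2121241 - 926484)*(-1967531 + 1753581) - 1*3787879 = -3047725*(-213950) - 3787879 = 652060763750 - 3787879 = 652056975871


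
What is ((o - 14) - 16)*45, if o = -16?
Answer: -2070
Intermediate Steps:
((o - 14) - 16)*45 = ((-16 - 14) - 16)*45 = (-30 - 16)*45 = -46*45 = -2070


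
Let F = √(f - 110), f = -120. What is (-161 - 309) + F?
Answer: -470 + I*√230 ≈ -470.0 + 15.166*I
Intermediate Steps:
F = I*√230 (F = √(-120 - 110) = √(-230) = I*√230 ≈ 15.166*I)
(-161 - 309) + F = (-161 - 309) + I*√230 = -470 + I*√230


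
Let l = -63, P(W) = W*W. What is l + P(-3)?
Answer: -54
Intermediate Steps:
P(W) = W**2
l + P(-3) = -63 + (-3)**2 = -63 + 9 = -54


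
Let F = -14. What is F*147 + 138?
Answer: -1920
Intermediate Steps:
F*147 + 138 = -14*147 + 138 = -2058 + 138 = -1920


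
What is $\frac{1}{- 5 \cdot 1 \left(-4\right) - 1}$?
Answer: $\frac{1}{19} \approx 0.052632$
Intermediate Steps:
$\frac{1}{- 5 \cdot 1 \left(-4\right) - 1} = \frac{1}{\left(-5\right) \left(-4\right) - 1} = \frac{1}{20 - 1} = \frac{1}{19}$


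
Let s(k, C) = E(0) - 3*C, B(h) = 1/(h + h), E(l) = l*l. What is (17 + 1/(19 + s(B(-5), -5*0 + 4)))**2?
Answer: 14400/49 ≈ 293.88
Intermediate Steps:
E(l) = l**2
B(h) = 1/(2*h)
s(k, C) = -3*C (s(k, C) = 0**2 - 3*C = 0 - 3*C = -3*C)
(17 + 1/(19 + s(B(-5), -5*0 + 4)))**2 = (17 + 1/(19 - 3*(-5*0 + 4)))**2 = (17 + 1/(19 - 3*(0 + 4)))**2 = (17 + 1/(19 - 3*4))**2 = (17 + 1/(19 - 12))**2 = (17 + 1/7)**2 = (120/7)**2 = 14400/49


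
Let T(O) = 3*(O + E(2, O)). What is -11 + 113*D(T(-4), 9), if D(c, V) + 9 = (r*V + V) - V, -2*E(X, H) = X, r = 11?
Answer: 10159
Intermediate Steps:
E(X, H) = -X/2
T(O) = -3 + 3*O (T(O) = 3*(O - ½*2) = 3*(O - 1) = 3*(-1 + O) = -3 + 3*O)
D(c, V) = -9 + 11*V (D(c, V) = -9 + ((11*V + V) - V) = -9 + (12*V - V) = -9 + 11*V)
-11 + 113*D(T(-4), 9) = -11 + 113*(-9 + 11*9) = -11 + 113*(-9 + 99) = -11 + 113*90 = -11 + 10170 = 10159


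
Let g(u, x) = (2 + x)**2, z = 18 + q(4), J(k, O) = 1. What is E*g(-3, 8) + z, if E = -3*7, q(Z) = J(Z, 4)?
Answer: -2081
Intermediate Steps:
q(Z) = 1
z = 19 (z = 18 + 1 = 19)
E = -21
E*g(-3, 8) + z = -21*(2 + 8)**2 + 19 = -21*10**2 + 19 = -21*100 + 19 = -2100 + 19 = -2081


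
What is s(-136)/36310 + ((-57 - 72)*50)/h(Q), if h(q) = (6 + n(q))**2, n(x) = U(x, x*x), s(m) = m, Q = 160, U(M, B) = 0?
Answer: -19517033/108930 ≈ -179.17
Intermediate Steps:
n(x) = 0
h(q) = 36 (h(q) = (6 + 0)**2 = 6**2 = 36)
s(-136)/36310 + ((-57 - 72)*50)/h(Q) = -136/36310 + ((-57 - 72)*50)/36 = -136*1/36310 - 129*50*(1/36) = -68/18155 - 6450*1/36 = -68/18155 - 1075/6 = -19517033/108930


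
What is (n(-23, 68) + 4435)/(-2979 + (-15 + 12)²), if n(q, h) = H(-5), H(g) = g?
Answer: -443/297 ≈ -1.4916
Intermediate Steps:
n(q, h) = -5
(n(-23, 68) + 4435)/(-2979 + (-15 + 12)²) = (-5 + 4435)/(-2979 + (-15 + 12)²) = 4430/(-2979 + (-3)²) = 4430/(-2979 + 9) = 4430/(-2970) = 4430*(-1/2970) = -443/297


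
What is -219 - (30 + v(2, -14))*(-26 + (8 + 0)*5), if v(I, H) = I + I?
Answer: -695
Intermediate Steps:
v(I, H) = 2*I
-219 - (30 + v(2, -14))*(-26 + (8 + 0)*5) = -219 - (30 + 2*2)*(-26 + (8 + 0)*5) = -219 - (30 + 4)*(-26 + 8*5) = -219 - 34*(-26 + 40) = -219 - 34*14 = -219 - 1*476 = -219 - 476 = -695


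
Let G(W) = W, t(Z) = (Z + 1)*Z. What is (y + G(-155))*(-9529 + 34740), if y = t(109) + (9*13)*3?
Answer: 307221246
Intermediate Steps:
t(Z) = Z*(1 + Z) (t(Z) = (1 + Z)*Z = Z*(1 + Z))
y = 12341 (y = 109*(1 + 109) + (9*13)*3 = 109*110 + 117*3 = 11990 + 351 = 12341)
(y + G(-155))*(-9529 + 34740) = (12341 - 155)*(-9529 + 34740) = 12186*25211 = 307221246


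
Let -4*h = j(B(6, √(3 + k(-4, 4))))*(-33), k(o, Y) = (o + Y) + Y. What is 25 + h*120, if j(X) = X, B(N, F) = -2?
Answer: -1955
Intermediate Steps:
k(o, Y) = o + 2*Y (k(o, Y) = (Y + o) + Y = o + 2*Y)
h = -33/2 (h = -(-1)*(-33)/2 = -¼*66 = -33/2 ≈ -16.500)
25 + h*120 = 25 - 33/2*120 = 25 - 1980 = -1955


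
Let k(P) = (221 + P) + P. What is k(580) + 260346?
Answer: 261727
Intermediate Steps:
k(P) = 221 + 2*P
k(580) + 260346 = (221 + 2*580) + 260346 = (221 + 1160) + 260346 = 1381 + 260346 = 261727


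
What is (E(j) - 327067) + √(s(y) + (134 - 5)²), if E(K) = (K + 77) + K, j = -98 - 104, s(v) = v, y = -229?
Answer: -327394 + 2*√4103 ≈ -3.2727e+5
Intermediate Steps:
j = -202
E(K) = 77 + 2*K (E(K) = (77 + K) + K = 77 + 2*K)
(E(j) - 327067) + √(s(y) + (134 - 5)²) = ((77 + 2*(-202)) - 327067) + √(-229 + (134 - 5)²) = ((77 - 404) - 327067) + √(-229 + 129²) = (-327 - 327067) + √(-229 + 16641) = -327394 + √16412 = -327394 + 2*√4103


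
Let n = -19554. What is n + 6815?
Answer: -12739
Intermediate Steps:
n + 6815 = -19554 + 6815 = -12739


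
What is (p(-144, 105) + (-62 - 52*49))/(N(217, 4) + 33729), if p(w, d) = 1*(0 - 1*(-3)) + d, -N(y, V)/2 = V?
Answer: -2502/33721 ≈ -0.074197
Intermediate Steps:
N(y, V) = -2*V
p(w, d) = 3 + d (p(w, d) = 1*(0 + 3) + d = 1*3 + d = 3 + d)
(p(-144, 105) + (-62 - 52*49))/(N(217, 4) + 33729) = ((3 + 105) + (-62 - 52*49))/(-2*4 + 33729) = (108 + (-62 - 2548))/(-8 + 33729) = (108 - 2610)/33721 = -2502*1/33721 = -2502/33721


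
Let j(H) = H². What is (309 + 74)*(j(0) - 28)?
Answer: -10724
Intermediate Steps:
(309 + 74)*(j(0) - 28) = (309 + 74)*(0² - 28) = 383*(0 - 28) = 383*(-28) = -10724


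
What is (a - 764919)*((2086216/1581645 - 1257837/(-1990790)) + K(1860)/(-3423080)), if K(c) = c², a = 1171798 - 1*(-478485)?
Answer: 22429650062510873050714/26945827241134035 ≈ 8.3240e+5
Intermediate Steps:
a = 1650283 (a = 1171798 + 478485 = 1650283)
(a - 764919)*((2086216/1581645 - 1257837/(-1990790)) + K(1860)/(-3423080)) = (1650283 - 764919)*((2086216/1581645 - 1257837/(-1990790)) + 1860²/(-3423080)) = 885364*((2086216*(1/1581645) - 1257837*(-1/1990790)) + 3459600*(-1/3423080)) = 885364*((2086216/1581645 + 1257837/1990790) - 86490/85577) = 885364*(1228533910501/629744609910 - 86490/85577) = 885364*(50667635147828177/53891654482268070) = 22429650062510873050714/26945827241134035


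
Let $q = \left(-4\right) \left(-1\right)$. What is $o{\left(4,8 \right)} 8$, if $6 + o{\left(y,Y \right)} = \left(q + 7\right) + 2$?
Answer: $56$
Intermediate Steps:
$q = 4$
$o{\left(y,Y \right)} = 7$ ($o{\left(y,Y \right)} = -6 + \left(\left(4 + 7\right) + 2\right) = -6 + \left(11 + 2\right) = -6 + 13 = 7$)
$o{\left(4,8 \right)} 8 = 7 \cdot 8 = 56$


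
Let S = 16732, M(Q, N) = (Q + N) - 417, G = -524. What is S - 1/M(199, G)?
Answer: 12415145/742 ≈ 16732.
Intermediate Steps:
M(Q, N) = -417 + N + Q (M(Q, N) = (N + Q) - 417 = -417 + N + Q)
S - 1/M(199, G) = 16732 - 1/(-417 - 524 + 199) = 16732 - 1/(-742) = 16732 - 1*(-1/742) = 16732 + 1/742 = 12415145/742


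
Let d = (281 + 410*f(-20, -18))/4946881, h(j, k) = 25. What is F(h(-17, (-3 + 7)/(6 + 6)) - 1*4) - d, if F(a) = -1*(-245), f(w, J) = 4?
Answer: 71293172/290993 ≈ 245.00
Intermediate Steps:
F(a) = 245
d = 113/290993 (d = (281 + 410*4)/4946881 = (281 + 1640)*(1/4946881) = 1921*(1/4946881) = 113/290993 ≈ 0.00038833)
F(h(-17, (-3 + 7)/(6 + 6)) - 1*4) - d = 245 - 1*113/290993 = 245 - 113/290993 = 71293172/290993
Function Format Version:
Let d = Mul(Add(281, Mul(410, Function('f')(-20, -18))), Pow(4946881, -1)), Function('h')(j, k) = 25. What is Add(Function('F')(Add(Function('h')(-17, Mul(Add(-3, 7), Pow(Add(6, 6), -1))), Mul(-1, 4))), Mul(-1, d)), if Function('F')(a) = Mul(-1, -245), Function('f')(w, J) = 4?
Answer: Rational(71293172, 290993) ≈ 245.00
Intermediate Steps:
Function('F')(a) = 245
d = Rational(113, 290993) (d = Mul(Add(281, Mul(410, 4)), Pow(4946881, -1)) = Mul(Add(281, 1640), Rational(1, 4946881)) = Mul(1921, Rational(1, 4946881)) = Rational(113, 290993) ≈ 0.00038833)
Add(Function('F')(Add(Function('h')(-17, Mul(Add(-3, 7), Pow(Add(6, 6), -1))), Mul(-1, 4))), Mul(-1, d)) = Add(245, Mul(-1, Rational(113, 290993))) = Add(245, Rational(-113, 290993)) = Rational(71293172, 290993)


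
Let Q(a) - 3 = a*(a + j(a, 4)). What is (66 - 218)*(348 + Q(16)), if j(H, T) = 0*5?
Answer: -92264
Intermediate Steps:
j(H, T) = 0
Q(a) = 3 + a² (Q(a) = 3 + a*(a + 0) = 3 + a*a = 3 + a²)
(66 - 218)*(348 + Q(16)) = (66 - 218)*(348 + (3 + 16²)) = -152*(348 + (3 + 256)) = -152*(348 + 259) = -152*607 = -92264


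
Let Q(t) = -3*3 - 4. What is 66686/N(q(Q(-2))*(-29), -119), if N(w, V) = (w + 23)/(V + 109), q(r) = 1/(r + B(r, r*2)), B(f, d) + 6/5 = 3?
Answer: -37344160/1433 ≈ -26060.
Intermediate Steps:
B(f, d) = 9/5 (B(f, d) = -6/5 + 3 = 9/5)
Q(t) = -13 (Q(t) = -9 - 4 = -13)
q(r) = 1/(9/5 + r) (q(r) = 1/(r + 9/5) = 1/(9/5 + r))
N(w, V) = (23 + w)/(109 + V)
66686/N(q(Q(-2))*(-29), -119) = 66686/(((23 + (5/(9 + 5*(-13)))*(-29))/(109 - 119))) = 66686/(((23 + (5/(9 - 65))*(-29))/(-10))) = 66686/((-(23 + (5/(-56))*(-29))/10)) = 66686/((-(23 + (5*(-1/56))*(-29))/10)) = 66686/((-(23 - 5/56*(-29))/10)) = 66686/((-(23 + 145/56)/10)) = 66686/((-1/10*1433/56)) = 66686/(-1433/560) = 66686*(-560/1433) = -37344160/1433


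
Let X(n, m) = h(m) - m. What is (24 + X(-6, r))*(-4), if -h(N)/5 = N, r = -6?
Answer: -240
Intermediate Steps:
h(N) = -5*N
X(n, m) = -6*m (X(n, m) = -5*m - m = -6*m)
(24 + X(-6, r))*(-4) = (24 - 6*(-6))*(-4) = (24 + 36)*(-4) = 60*(-4) = -240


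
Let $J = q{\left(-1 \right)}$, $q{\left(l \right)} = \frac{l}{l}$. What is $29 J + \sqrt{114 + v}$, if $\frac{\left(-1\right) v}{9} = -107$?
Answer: $29 + \sqrt{1077} \approx 61.818$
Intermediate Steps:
$v = 963$ ($v = \left(-9\right) \left(-107\right) = 963$)
$q{\left(l \right)} = 1$
$J = 1$
$29 J + \sqrt{114 + v} = 29 \cdot 1 + \sqrt{114 + 963} = 29 + \sqrt{1077}$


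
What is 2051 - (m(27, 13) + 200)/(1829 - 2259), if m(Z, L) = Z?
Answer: 882157/430 ≈ 2051.5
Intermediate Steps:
2051 - (m(27, 13) + 200)/(1829 - 2259) = 2051 - (27 + 200)/(1829 - 2259) = 2051 - 227/(-430) = 2051 - 227*(-1)/430 = 2051 - 1*(-227/430) = 2051 + 227/430 = 882157/430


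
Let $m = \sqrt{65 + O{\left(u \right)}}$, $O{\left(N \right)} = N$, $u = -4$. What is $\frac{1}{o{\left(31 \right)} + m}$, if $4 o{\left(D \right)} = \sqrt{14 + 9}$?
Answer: $\frac{4}{\sqrt{23} + 4 \sqrt{61}} \approx 0.111$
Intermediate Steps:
$m = \sqrt{61}$ ($m = \sqrt{65 - 4} = \sqrt{61} \approx 7.8102$)
$o{\left(D \right)} = \frac{\sqrt{23}}{4}$ ($o{\left(D \right)} = \frac{\sqrt{14 + 9}}{4} = \frac{\sqrt{23}}{4}$)
$\frac{1}{o{\left(31 \right)} + m} = \frac{1}{\frac{\sqrt{23}}{4} + \sqrt{61}} = \frac{1}{\sqrt{61} + \frac{\sqrt{23}}{4}}$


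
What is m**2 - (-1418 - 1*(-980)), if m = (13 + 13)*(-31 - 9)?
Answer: 1082038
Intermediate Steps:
m = -1040 (m = 26*(-40) = -1040)
m**2 - (-1418 - 1*(-980)) = (-1040)**2 - (-1418 - 1*(-980)) = 1081600 - (-1418 + 980) = 1081600 - 1*(-438) = 1081600 + 438 = 1082038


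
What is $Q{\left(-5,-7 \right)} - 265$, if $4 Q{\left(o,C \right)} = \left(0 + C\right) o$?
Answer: $- \frac{1025}{4} \approx -256.25$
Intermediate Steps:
$Q{\left(o,C \right)} = \frac{C o}{4}$ ($Q{\left(o,C \right)} = \frac{\left(0 + C\right) o}{4} = \frac{C o}{4}$)
$Q{\left(-5,-7 \right)} - 265 = \frac{1}{4} \left(-7\right) \left(-5\right) - 265 = \frac{35}{4} - 265 = - \frac{1025}{4}$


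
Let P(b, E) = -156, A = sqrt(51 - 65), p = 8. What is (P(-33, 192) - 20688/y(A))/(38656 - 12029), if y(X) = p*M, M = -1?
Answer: 2430/26627 ≈ 0.091261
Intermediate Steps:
A = I*sqrt(14) (A = sqrt(-14) = I*sqrt(14) ≈ 3.7417*I)
y(X) = -8 (y(X) = 8*(-1) = -8)
(P(-33, 192) - 20688/y(A))/(38656 - 12029) = (-156 - 20688/(-8))/(38656 - 12029) = (-156 - 20688*(-1/8))/26627 = (-156 + 2586)*(1/26627) = 2430*(1/26627) = 2430/26627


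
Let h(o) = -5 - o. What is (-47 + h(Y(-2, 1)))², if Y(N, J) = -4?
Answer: 2304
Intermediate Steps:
(-47 + h(Y(-2, 1)))² = (-47 + (-5 - 1*(-4)))² = (-47 + (-5 + 4))² = (-47 - 1)² = (-48)² = 2304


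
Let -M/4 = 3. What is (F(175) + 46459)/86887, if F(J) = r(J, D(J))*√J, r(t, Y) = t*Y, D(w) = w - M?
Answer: 46459/86887 + 9625*√7/5111 ≈ 5.5172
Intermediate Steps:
M = -12 (M = -4*3 = -12)
D(w) = 12 + w (D(w) = w - 1*(-12) = w + 12 = 12 + w)
r(t, Y) = Y*t
F(J) = J^(3/2)*(12 + J) (F(J) = ((12 + J)*J)*√J = (J*(12 + J))*√J = J^(3/2)*(12 + J))
(F(175) + 46459)/86887 = (175^(3/2)*(12 + 175) + 46459)/86887 = ((875*√7)*187 + 46459)*(1/86887) = (163625*√7 + 46459)*(1/86887) = (46459 + 163625*√7)*(1/86887) = 46459/86887 + 9625*√7/5111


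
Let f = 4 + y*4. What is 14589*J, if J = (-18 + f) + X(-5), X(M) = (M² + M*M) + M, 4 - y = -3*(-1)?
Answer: 510615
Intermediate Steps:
y = 1 (y = 4 - (-3)*(-1) = 4 - 1*3 = 4 - 3 = 1)
X(M) = M + 2*M² (X(M) = (M² + M²) + M = 2*M² + M = M + 2*M²)
f = 8 (f = 4 + 1*4 = 4 + 4 = 8)
J = 35 (J = (-18 + 8) - 5*(1 + 2*(-5)) = -10 - 5*(1 - 10) = -10 - 5*(-9) = -10 + 45 = 35)
14589*J = 14589*35 = 510615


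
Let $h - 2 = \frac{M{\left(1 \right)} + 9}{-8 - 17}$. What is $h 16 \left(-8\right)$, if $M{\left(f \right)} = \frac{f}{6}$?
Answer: $- \frac{3136}{15} \approx -209.07$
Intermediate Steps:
$M{\left(f \right)} = \frac{f}{6}$ ($M{\left(f \right)} = f \frac{1}{6} = \frac{f}{6}$)
$h = \frac{49}{30}$ ($h = 2 + \frac{\frac{1}{6} \cdot 1 + 9}{-8 - 17} = 2 + \frac{\frac{1}{6} + 9}{-25} = 2 + \frac{55}{6} \left(- \frac{1}{25}\right) = 2 - \frac{11}{30} = \frac{49}{30} \approx 1.6333$)
$h 16 \left(-8\right) = \frac{49}{30} \cdot 16 \left(-8\right) = \frac{392}{15} \left(-8\right) = - \frac{3136}{15}$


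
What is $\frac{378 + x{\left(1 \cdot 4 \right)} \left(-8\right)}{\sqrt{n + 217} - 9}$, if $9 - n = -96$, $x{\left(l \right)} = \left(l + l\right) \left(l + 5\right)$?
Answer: $- \frac{1782}{241} - \frac{198 \sqrt{322}}{241} \approx -22.137$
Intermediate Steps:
$x{\left(l \right)} = 2 l \left(5 + l\right)$
$n = 105$ ($n = 9 - -96 = 9 + 96 = 105$)
$\frac{378 + x{\left(1 \cdot 4 \right)} \left(-8\right)}{\sqrt{n + 217} - 9} = \frac{378 + 2 \cdot 1 \cdot 4 \left(5 + 1 \cdot 4\right) \left(-8\right)}{\sqrt{105 + 217} - 9} = \frac{378 + 2 \cdot 4 \left(5 + 4\right) \left(-8\right)}{\sqrt{322} - 9} = \frac{378 + 2 \cdot 4 \cdot 9 \left(-8\right)}{-9 + \sqrt{322}} = \frac{378 + 72 \left(-8\right)}{-9 + \sqrt{322}} = \frac{378 - 576}{-9 + \sqrt{322}} = - \frac{198}{-9 + \sqrt{322}}$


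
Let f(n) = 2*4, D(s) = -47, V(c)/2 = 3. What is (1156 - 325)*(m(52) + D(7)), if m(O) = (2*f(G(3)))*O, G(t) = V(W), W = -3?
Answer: 652335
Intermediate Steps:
V(c) = 6 (V(c) = 2*3 = 6)
G(t) = 6
f(n) = 8
m(O) = 16*O (m(O) = (2*8)*O = 16*O)
(1156 - 325)*(m(52) + D(7)) = (1156 - 325)*(16*52 - 47) = 831*(832 - 47) = 831*785 = 652335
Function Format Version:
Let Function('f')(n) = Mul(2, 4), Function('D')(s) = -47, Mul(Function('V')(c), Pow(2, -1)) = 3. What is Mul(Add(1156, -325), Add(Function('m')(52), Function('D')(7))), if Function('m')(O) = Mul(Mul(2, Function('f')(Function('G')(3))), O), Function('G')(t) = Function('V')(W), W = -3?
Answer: 652335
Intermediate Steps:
Function('V')(c) = 6 (Function('V')(c) = Mul(2, 3) = 6)
Function('G')(t) = 6
Function('f')(n) = 8
Function('m')(O) = Mul(16, O) (Function('m')(O) = Mul(Mul(2, 8), O) = Mul(16, O))
Mul(Add(1156, -325), Add(Function('m')(52), Function('D')(7))) = Mul(Add(1156, -325), Add(Mul(16, 52), -47)) = Mul(831, Add(832, -47)) = Mul(831, 785) = 652335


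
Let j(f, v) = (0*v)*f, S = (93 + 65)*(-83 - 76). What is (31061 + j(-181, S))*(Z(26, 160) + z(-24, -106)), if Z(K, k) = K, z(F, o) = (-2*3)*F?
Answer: 5280370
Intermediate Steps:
z(F, o) = -6*F
S = -25122 (S = 158*(-159) = -25122)
j(f, v) = 0 (j(f, v) = 0*f = 0)
(31061 + j(-181, S))*(Z(26, 160) + z(-24, -106)) = (31061 + 0)*(26 - 6*(-24)) = 31061*(26 + 144) = 31061*170 = 5280370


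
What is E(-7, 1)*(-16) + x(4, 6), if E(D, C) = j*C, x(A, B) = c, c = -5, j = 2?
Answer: -37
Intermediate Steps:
x(A, B) = -5
E(D, C) = 2*C
E(-7, 1)*(-16) + x(4, 6) = (2*1)*(-16) - 5 = 2*(-16) - 5 = -32 - 5 = -37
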